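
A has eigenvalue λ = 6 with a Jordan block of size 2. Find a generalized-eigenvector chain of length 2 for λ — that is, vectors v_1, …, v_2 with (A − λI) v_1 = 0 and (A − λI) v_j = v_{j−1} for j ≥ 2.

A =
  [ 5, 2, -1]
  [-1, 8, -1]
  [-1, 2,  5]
A Jordan chain for λ = 6 of length 2:
v_1 = (-1, -1, -1)ᵀ
v_2 = (1, 0, 0)ᵀ

Let N = A − (6)·I. We want v_2 with N^2 v_2 = 0 but N^1 v_2 ≠ 0; then v_{j-1} := N · v_j for j = 2, …, 2.

Pick v_2 = (1, 0, 0)ᵀ.
Then v_1 = N · v_2 = (-1, -1, -1)ᵀ.

Sanity check: (A − (6)·I) v_1 = (0, 0, 0)ᵀ = 0. ✓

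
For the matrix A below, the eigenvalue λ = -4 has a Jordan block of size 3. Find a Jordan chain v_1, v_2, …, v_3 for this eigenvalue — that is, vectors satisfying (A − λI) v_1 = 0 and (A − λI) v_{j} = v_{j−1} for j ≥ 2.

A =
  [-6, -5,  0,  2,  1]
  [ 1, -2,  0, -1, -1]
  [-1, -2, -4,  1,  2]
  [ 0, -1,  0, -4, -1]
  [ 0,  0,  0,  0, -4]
A Jordan chain for λ = -4 of length 3:
v_1 = (-1, 0, 0, -1, 0)ᵀ
v_2 = (-2, 1, -1, 0, 0)ᵀ
v_3 = (1, 0, 0, 0, 0)ᵀ

Let N = A − (-4)·I. We want v_3 with N^3 v_3 = 0 but N^2 v_3 ≠ 0; then v_{j-1} := N · v_j for j = 3, …, 2.

Pick v_3 = (1, 0, 0, 0, 0)ᵀ.
Then v_2 = N · v_3 = (-2, 1, -1, 0, 0)ᵀ.
Then v_1 = N · v_2 = (-1, 0, 0, -1, 0)ᵀ.

Sanity check: (A − (-4)·I) v_1 = (0, 0, 0, 0, 0)ᵀ = 0. ✓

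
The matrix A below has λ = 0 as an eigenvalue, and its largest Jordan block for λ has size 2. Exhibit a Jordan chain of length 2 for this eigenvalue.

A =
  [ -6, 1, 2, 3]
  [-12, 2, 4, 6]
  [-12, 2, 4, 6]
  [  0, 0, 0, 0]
A Jordan chain for λ = 0 of length 2:
v_1 = (-6, -12, -12, 0)ᵀ
v_2 = (1, 0, 0, 0)ᵀ

Let N = A − (0)·I. We want v_2 with N^2 v_2 = 0 but N^1 v_2 ≠ 0; then v_{j-1} := N · v_j for j = 2, …, 2.

Pick v_2 = (1, 0, 0, 0)ᵀ.
Then v_1 = N · v_2 = (-6, -12, -12, 0)ᵀ.

Sanity check: (A − (0)·I) v_1 = (0, 0, 0, 0)ᵀ = 0. ✓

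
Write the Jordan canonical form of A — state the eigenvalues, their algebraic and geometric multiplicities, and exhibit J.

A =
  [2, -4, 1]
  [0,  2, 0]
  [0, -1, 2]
J_3(2)

The characteristic polynomial is
  det(x·I − A) = x^3 - 6*x^2 + 12*x - 8 = (x - 2)^3

Eigenvalues and multiplicities (the geometric multiplicity of λ is n − rank(A − λI), which equals the number of Jordan blocks for λ):
  λ = 2: algebraic multiplicity = 3, geometric multiplicity = 1

Determining the block sizes for each eigenvalue:
  λ = 2: one block (gm = 1), so the single block has size am = 3 → block sizes [3]

Assembling the blocks gives a Jordan form
J =
  [2, 1, 0]
  [0, 2, 1]
  [0, 0, 2]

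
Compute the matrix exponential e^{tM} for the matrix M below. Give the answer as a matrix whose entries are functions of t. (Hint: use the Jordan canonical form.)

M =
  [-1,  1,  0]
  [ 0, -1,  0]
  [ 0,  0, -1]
e^{tM} =
  [exp(-t), t*exp(-t), 0]
  [0, exp(-t), 0]
  [0, 0, exp(-t)]

Strategy: write M = P · J · P⁻¹ where J is a Jordan canonical form, so e^{tM} = P · e^{tJ} · P⁻¹, and e^{tJ} can be computed block-by-block.

M has Jordan form
J =
  [-1,  1,  0]
  [ 0, -1,  0]
  [ 0,  0, -1]
(up to reordering of blocks).

Per-block formulas:
  For a 1×1 block at λ = -1: exp(t · [-1]) = [e^(-1t)].
  For a 2×2 Jordan block J_2(-1): exp(t · J_2(-1)) = e^(-1t)·(I + t·N), where N is the 2×2 nilpotent shift.

After assembling e^{tJ} and conjugating by P, we get:

e^{tM} =
  [exp(-t), t*exp(-t), 0]
  [0, exp(-t), 0]
  [0, 0, exp(-t)]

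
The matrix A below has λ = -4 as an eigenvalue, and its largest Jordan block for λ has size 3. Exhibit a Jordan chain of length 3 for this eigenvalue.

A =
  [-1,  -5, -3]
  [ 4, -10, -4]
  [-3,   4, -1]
A Jordan chain for λ = -4 of length 3:
v_1 = (-2, 0, -2)ᵀ
v_2 = (3, 4, -3)ᵀ
v_3 = (1, 0, 0)ᵀ

Let N = A − (-4)·I. We want v_3 with N^3 v_3 = 0 but N^2 v_3 ≠ 0; then v_{j-1} := N · v_j for j = 3, …, 2.

Pick v_3 = (1, 0, 0)ᵀ.
Then v_2 = N · v_3 = (3, 4, -3)ᵀ.
Then v_1 = N · v_2 = (-2, 0, -2)ᵀ.

Sanity check: (A − (-4)·I) v_1 = (0, 0, 0)ᵀ = 0. ✓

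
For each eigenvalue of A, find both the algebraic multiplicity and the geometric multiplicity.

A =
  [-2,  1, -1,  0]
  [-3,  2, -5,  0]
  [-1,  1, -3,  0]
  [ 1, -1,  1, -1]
λ = -1: alg = 4, geom = 2

Step 1 — factor the characteristic polynomial to read off the algebraic multiplicities:
  χ_A(x) = (x + 1)^4

Step 2 — compute geometric multiplicities via the rank-nullity identity g(λ) = n − rank(A − λI):
  rank(A − (-1)·I) = 2, so dim ker(A − (-1)·I) = n − 2 = 2

Summary:
  λ = -1: algebraic multiplicity = 4, geometric multiplicity = 2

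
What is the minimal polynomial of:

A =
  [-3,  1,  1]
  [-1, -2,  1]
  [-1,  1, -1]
x^3 + 6*x^2 + 12*x + 8

The characteristic polynomial is χ_A(x) = (x + 2)^3, so the eigenvalues are known. The minimal polynomial is
  m_A(x) = Π_λ (x − λ)^{k_λ}
where k_λ is the size of the *largest* Jordan block for λ (equivalently, the smallest k with (A − λI)^k v = 0 for every generalised eigenvector v of λ).

  λ = -2: largest Jordan block has size 3, contributing (x + 2)^3

So m_A(x) = (x + 2)^3 = x^3 + 6*x^2 + 12*x + 8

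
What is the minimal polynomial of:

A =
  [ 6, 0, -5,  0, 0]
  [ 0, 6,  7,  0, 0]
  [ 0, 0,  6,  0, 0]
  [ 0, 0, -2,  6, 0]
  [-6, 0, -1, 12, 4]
x^3 - 16*x^2 + 84*x - 144

The characteristic polynomial is χ_A(x) = (x - 6)^4*(x - 4), so the eigenvalues are known. The minimal polynomial is
  m_A(x) = Π_λ (x − λ)^{k_λ}
where k_λ is the size of the *largest* Jordan block for λ (equivalently, the smallest k with (A − λI)^k v = 0 for every generalised eigenvector v of λ).

  λ = 4: largest Jordan block has size 1, contributing (x − 4)
  λ = 6: largest Jordan block has size 2, contributing (x − 6)^2

So m_A(x) = (x - 6)^2*(x - 4) = x^3 - 16*x^2 + 84*x - 144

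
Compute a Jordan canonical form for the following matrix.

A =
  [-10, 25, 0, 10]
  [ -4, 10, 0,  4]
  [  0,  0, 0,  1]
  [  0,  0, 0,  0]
J_2(0) ⊕ J_2(0)

The characteristic polynomial is
  det(x·I − A) = x^4

Eigenvalues and multiplicities (the geometric multiplicity of λ is n − rank(A − λI), which equals the number of Jordan blocks for λ):
  λ = 0: algebraic multiplicity = 4, geometric multiplicity = 2

Determining the block sizes for each eigenvalue:
  λ = 0: with am = 4 and gm = 2, the partition is not yet determined (e.g. several partitions of 4 into 2 parts exist). Let N = A − (0)·I. Computing rank(N^1) = 2, rank(N^2) = 0; the number of blocks of size ≥ j is rank(N^{j−1}) − rank(N^j), giving [2, 2]. So we have 2 block(s) of size 2 → block sizes [2, 2]

Assembling the blocks gives a Jordan form
J =
  [0, 1, 0, 0]
  [0, 0, 0, 0]
  [0, 0, 0, 1]
  [0, 0, 0, 0]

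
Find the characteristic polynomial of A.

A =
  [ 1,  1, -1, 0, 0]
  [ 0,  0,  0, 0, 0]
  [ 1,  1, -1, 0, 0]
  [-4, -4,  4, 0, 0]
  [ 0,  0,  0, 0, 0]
x^5

Expanding det(x·I − A) (e.g. by cofactor expansion or by noting that A is similar to its Jordan form J, which has the same characteristic polynomial as A) gives
  χ_A(x) = x^5
which factors as x^5. The eigenvalues (with algebraic multiplicities) are λ = 0 with multiplicity 5.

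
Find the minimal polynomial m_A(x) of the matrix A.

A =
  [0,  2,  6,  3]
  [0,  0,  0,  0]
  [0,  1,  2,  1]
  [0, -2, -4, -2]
x^2

The characteristic polynomial is χ_A(x) = x^4, so the eigenvalues are known. The minimal polynomial is
  m_A(x) = Π_λ (x − λ)^{k_λ}
where k_λ is the size of the *largest* Jordan block for λ (equivalently, the smallest k with (A − λI)^k v = 0 for every generalised eigenvector v of λ).

  λ = 0: largest Jordan block has size 2, contributing (x − 0)^2

So m_A(x) = x^2 = x^2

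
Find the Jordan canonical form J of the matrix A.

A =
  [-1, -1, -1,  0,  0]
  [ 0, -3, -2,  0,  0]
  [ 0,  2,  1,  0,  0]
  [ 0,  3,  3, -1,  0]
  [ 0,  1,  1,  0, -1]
J_2(-1) ⊕ J_1(-1) ⊕ J_1(-1) ⊕ J_1(-1)

The characteristic polynomial is
  det(x·I − A) = x^5 + 5*x^4 + 10*x^3 + 10*x^2 + 5*x + 1 = (x + 1)^5

Eigenvalues and multiplicities (the geometric multiplicity of λ is n − rank(A − λI), which equals the number of Jordan blocks for λ):
  λ = -1: algebraic multiplicity = 5, geometric multiplicity = 4

Determining the block sizes for each eigenvalue:
  λ = -1: 4 blocks summing to 5 forces exactly one block of size 2 and the rest size 1 → block sizes [2, 1, 1, 1]

Assembling the blocks gives a Jordan form
J =
  [-1,  1,  0,  0,  0]
  [ 0, -1,  0,  0,  0]
  [ 0,  0, -1,  0,  0]
  [ 0,  0,  0, -1,  0]
  [ 0,  0,  0,  0, -1]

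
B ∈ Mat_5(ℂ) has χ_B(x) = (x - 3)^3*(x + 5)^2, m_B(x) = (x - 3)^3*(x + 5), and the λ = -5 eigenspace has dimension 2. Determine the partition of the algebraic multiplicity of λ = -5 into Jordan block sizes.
Block sizes for λ = -5: [1, 1]

Step 1 — from the characteristic polynomial, algebraic multiplicity of λ = -5 is 2. From dim ker(B − (-5)·I) = 2, there are exactly 2 Jordan blocks for λ = -5.
Step 2 — from the minimal polynomial, the factor (x + 5) tells us the largest block for λ = -5 has size 1.
Step 3 — with total size 2, 2 blocks, and largest block 1, the block sizes (in nonincreasing order) are [1, 1].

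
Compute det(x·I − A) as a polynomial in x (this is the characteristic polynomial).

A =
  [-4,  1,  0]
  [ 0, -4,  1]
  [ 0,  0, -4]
x^3 + 12*x^2 + 48*x + 64

Expanding det(x·I − A) (e.g. by cofactor expansion or by noting that A is similar to its Jordan form J, which has the same characteristic polynomial as A) gives
  χ_A(x) = x^3 + 12*x^2 + 48*x + 64
which factors as (x + 4)^3. The eigenvalues (with algebraic multiplicities) are λ = -4 with multiplicity 3.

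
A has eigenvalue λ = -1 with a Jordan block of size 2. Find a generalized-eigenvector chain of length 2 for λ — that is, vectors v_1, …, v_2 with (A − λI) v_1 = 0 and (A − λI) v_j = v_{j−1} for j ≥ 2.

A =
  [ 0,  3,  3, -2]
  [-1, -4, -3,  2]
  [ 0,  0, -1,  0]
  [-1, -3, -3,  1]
A Jordan chain for λ = -1 of length 2:
v_1 = (1, -1, 0, -1)ᵀ
v_2 = (1, 0, 0, 0)ᵀ

Let N = A − (-1)·I. We want v_2 with N^2 v_2 = 0 but N^1 v_2 ≠ 0; then v_{j-1} := N · v_j for j = 2, …, 2.

Pick v_2 = (1, 0, 0, 0)ᵀ.
Then v_1 = N · v_2 = (1, -1, 0, -1)ᵀ.

Sanity check: (A − (-1)·I) v_1 = (0, 0, 0, 0)ᵀ = 0. ✓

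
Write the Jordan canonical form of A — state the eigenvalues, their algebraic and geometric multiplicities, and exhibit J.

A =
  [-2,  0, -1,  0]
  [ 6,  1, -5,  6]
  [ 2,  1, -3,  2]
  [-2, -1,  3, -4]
J_3(-2) ⊕ J_1(-2)

The characteristic polynomial is
  det(x·I − A) = x^4 + 8*x^3 + 24*x^2 + 32*x + 16 = (x + 2)^4

Eigenvalues and multiplicities (the geometric multiplicity of λ is n − rank(A − λI), which equals the number of Jordan blocks for λ):
  λ = -2: algebraic multiplicity = 4, geometric multiplicity = 2

Determining the block sizes for each eigenvalue:
  λ = -2: with am = 4 and gm = 2, the partition is not yet determined (e.g. several partitions of 4 into 2 parts exist). Let N = A − (-2)·I. Computing rank(N^1) = 2, rank(N^2) = 1, rank(N^3) = 0; the number of blocks of size ≥ j is rank(N^{j−1}) − rank(N^j), giving [2, 1, 1]. So we have 1 block(s) of size 3, 1 block(s) of size 1 → block sizes [3, 1]

Assembling the blocks gives a Jordan form
J =
  [-2,  1,  0,  0]
  [ 0, -2,  1,  0]
  [ 0,  0, -2,  0]
  [ 0,  0,  0, -2]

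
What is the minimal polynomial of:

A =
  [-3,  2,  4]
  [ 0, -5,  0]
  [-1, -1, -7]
x^2 + 10*x + 25

The characteristic polynomial is χ_A(x) = (x + 5)^3, so the eigenvalues are known. The minimal polynomial is
  m_A(x) = Π_λ (x − λ)^{k_λ}
where k_λ is the size of the *largest* Jordan block for λ (equivalently, the smallest k with (A − λI)^k v = 0 for every generalised eigenvector v of λ).

  λ = -5: largest Jordan block has size 2, contributing (x + 5)^2

So m_A(x) = (x + 5)^2 = x^2 + 10*x + 25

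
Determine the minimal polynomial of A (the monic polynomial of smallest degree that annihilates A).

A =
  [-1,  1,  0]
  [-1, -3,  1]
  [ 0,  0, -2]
x^3 + 6*x^2 + 12*x + 8

The characteristic polynomial is χ_A(x) = (x + 2)^3, so the eigenvalues are known. The minimal polynomial is
  m_A(x) = Π_λ (x − λ)^{k_λ}
where k_λ is the size of the *largest* Jordan block for λ (equivalently, the smallest k with (A − λI)^k v = 0 for every generalised eigenvector v of λ).

  λ = -2: largest Jordan block has size 3, contributing (x + 2)^3

So m_A(x) = (x + 2)^3 = x^3 + 6*x^2 + 12*x + 8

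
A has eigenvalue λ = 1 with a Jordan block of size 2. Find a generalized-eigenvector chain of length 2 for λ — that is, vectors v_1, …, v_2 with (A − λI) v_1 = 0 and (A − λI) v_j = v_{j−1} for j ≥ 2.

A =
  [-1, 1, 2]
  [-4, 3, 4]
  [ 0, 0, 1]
A Jordan chain for λ = 1 of length 2:
v_1 = (-2, -4, 0)ᵀ
v_2 = (1, 0, 0)ᵀ

Let N = A − (1)·I. We want v_2 with N^2 v_2 = 0 but N^1 v_2 ≠ 0; then v_{j-1} := N · v_j for j = 2, …, 2.

Pick v_2 = (1, 0, 0)ᵀ.
Then v_1 = N · v_2 = (-2, -4, 0)ᵀ.

Sanity check: (A − (1)·I) v_1 = (0, 0, 0)ᵀ = 0. ✓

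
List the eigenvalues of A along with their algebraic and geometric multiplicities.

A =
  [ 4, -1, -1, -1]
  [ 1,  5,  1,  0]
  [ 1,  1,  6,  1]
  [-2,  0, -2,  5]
λ = 5: alg = 4, geom = 2

Step 1 — factor the characteristic polynomial to read off the algebraic multiplicities:
  χ_A(x) = (x - 5)^4

Step 2 — compute geometric multiplicities via the rank-nullity identity g(λ) = n − rank(A − λI):
  rank(A − (5)·I) = 2, so dim ker(A − (5)·I) = n − 2 = 2

Summary:
  λ = 5: algebraic multiplicity = 4, geometric multiplicity = 2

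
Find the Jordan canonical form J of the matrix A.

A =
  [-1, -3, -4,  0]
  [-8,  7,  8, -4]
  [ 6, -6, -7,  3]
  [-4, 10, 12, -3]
J_2(-1) ⊕ J_2(-1)

The characteristic polynomial is
  det(x·I − A) = x^4 + 4*x^3 + 6*x^2 + 4*x + 1 = (x + 1)^4

Eigenvalues and multiplicities (the geometric multiplicity of λ is n − rank(A − λI), which equals the number of Jordan blocks for λ):
  λ = -1: algebraic multiplicity = 4, geometric multiplicity = 2

Determining the block sizes for each eigenvalue:
  λ = -1: with am = 4 and gm = 2, the partition is not yet determined (e.g. several partitions of 4 into 2 parts exist). Let N = A − (-1)·I. Computing rank(N^1) = 2, rank(N^2) = 0; the number of blocks of size ≥ j is rank(N^{j−1}) − rank(N^j), giving [2, 2]. So we have 2 block(s) of size 2 → block sizes [2, 2]

Assembling the blocks gives a Jordan form
J =
  [-1,  1,  0,  0]
  [ 0, -1,  0,  0]
  [ 0,  0, -1,  1]
  [ 0,  0,  0, -1]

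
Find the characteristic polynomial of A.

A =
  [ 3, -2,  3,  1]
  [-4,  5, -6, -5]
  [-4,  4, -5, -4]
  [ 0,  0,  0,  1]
x^4 - 4*x^3 + 6*x^2 - 4*x + 1

Expanding det(x·I − A) (e.g. by cofactor expansion or by noting that A is similar to its Jordan form J, which has the same characteristic polynomial as A) gives
  χ_A(x) = x^4 - 4*x^3 + 6*x^2 - 4*x + 1
which factors as (x - 1)^4. The eigenvalues (with algebraic multiplicities) are λ = 1 with multiplicity 4.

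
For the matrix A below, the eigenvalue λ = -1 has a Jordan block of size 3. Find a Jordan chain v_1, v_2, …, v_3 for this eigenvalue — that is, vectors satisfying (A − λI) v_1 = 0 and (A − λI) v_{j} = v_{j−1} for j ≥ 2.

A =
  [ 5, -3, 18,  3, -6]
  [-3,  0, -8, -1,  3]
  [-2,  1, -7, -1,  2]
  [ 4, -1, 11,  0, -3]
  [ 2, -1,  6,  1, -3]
A Jordan chain for λ = -1 of length 3:
v_1 = (9, -3, -3, 3, 3)ᵀ
v_2 = (6, -3, -2, 4, 2)ᵀ
v_3 = (1, 0, 0, 0, 0)ᵀ

Let N = A − (-1)·I. We want v_3 with N^3 v_3 = 0 but N^2 v_3 ≠ 0; then v_{j-1} := N · v_j for j = 3, …, 2.

Pick v_3 = (1, 0, 0, 0, 0)ᵀ.
Then v_2 = N · v_3 = (6, -3, -2, 4, 2)ᵀ.
Then v_1 = N · v_2 = (9, -3, -3, 3, 3)ᵀ.

Sanity check: (A − (-1)·I) v_1 = (0, 0, 0, 0, 0)ᵀ = 0. ✓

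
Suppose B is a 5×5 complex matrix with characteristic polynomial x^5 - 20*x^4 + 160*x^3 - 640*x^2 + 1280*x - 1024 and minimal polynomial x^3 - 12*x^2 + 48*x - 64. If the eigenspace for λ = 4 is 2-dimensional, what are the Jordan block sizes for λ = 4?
Block sizes for λ = 4: [3, 2]

Step 1 — from the characteristic polynomial, algebraic multiplicity of λ = 4 is 5. From dim ker(B − (4)·I) = 2, there are exactly 2 Jordan blocks for λ = 4.
Step 2 — from the minimal polynomial, the factor (x − 4)^3 tells us the largest block for λ = 4 has size 3.
Step 3 — with total size 5, 2 blocks, and largest block 3, the block sizes (in nonincreasing order) are [3, 2].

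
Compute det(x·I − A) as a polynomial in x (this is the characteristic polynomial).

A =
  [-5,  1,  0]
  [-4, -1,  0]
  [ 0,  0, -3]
x^3 + 9*x^2 + 27*x + 27

Expanding det(x·I − A) (e.g. by cofactor expansion or by noting that A is similar to its Jordan form J, which has the same characteristic polynomial as A) gives
  χ_A(x) = x^3 + 9*x^2 + 27*x + 27
which factors as (x + 3)^3. The eigenvalues (with algebraic multiplicities) are λ = -3 with multiplicity 3.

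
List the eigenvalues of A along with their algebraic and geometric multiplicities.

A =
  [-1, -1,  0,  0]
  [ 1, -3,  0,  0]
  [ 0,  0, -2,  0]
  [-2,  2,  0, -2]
λ = -2: alg = 4, geom = 3

Step 1 — factor the characteristic polynomial to read off the algebraic multiplicities:
  χ_A(x) = (x + 2)^4

Step 2 — compute geometric multiplicities via the rank-nullity identity g(λ) = n − rank(A − λI):
  rank(A − (-2)·I) = 1, so dim ker(A − (-2)·I) = n − 1 = 3

Summary:
  λ = -2: algebraic multiplicity = 4, geometric multiplicity = 3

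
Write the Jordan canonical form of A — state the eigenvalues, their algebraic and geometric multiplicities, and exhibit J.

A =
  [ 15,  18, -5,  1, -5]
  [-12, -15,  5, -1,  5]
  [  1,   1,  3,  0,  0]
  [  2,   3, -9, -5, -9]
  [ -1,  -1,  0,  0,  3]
J_2(-4) ⊕ J_2(3) ⊕ J_1(3)

The characteristic polynomial is
  det(x·I − A) = x^5 - x^4 - 29*x^3 + 45*x^2 + 216*x - 432 = (x - 3)^3*(x + 4)^2

Eigenvalues and multiplicities (the geometric multiplicity of λ is n − rank(A − λI), which equals the number of Jordan blocks for λ):
  λ = -4: algebraic multiplicity = 2, geometric multiplicity = 1
  λ = 3: algebraic multiplicity = 3, geometric multiplicity = 2

Determining the block sizes for each eigenvalue:
  λ = -4: one block (gm = 1), so the single block has size am = 2 → block sizes [2]
  λ = 3: 2 blocks summing to 3 forces exactly one block of size 2 and the rest size 1 → block sizes [2, 1]

Assembling the blocks gives a Jordan form
J =
  [-4,  1, 0, 0, 0]
  [ 0, -4, 0, 0, 0]
  [ 0,  0, 3, 1, 0]
  [ 0,  0, 0, 3, 0]
  [ 0,  0, 0, 0, 3]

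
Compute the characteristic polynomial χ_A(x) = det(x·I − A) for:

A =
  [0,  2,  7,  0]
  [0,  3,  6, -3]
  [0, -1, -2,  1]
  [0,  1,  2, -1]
x^4

Expanding det(x·I − A) (e.g. by cofactor expansion or by noting that A is similar to its Jordan form J, which has the same characteristic polynomial as A) gives
  χ_A(x) = x^4
which factors as x^4. The eigenvalues (with algebraic multiplicities) are λ = 0 with multiplicity 4.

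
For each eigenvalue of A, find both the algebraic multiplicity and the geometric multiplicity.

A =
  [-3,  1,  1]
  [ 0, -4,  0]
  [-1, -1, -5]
λ = -4: alg = 3, geom = 2

Step 1 — factor the characteristic polynomial to read off the algebraic multiplicities:
  χ_A(x) = (x + 4)^3

Step 2 — compute geometric multiplicities via the rank-nullity identity g(λ) = n − rank(A − λI):
  rank(A − (-4)·I) = 1, so dim ker(A − (-4)·I) = n − 1 = 2

Summary:
  λ = -4: algebraic multiplicity = 3, geometric multiplicity = 2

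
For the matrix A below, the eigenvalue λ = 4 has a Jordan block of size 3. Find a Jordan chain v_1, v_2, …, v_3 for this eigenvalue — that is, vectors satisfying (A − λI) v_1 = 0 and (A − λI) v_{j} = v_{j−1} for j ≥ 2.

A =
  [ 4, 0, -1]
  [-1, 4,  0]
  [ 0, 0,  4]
A Jordan chain for λ = 4 of length 3:
v_1 = (0, 1, 0)ᵀ
v_2 = (-1, 0, 0)ᵀ
v_3 = (0, 0, 1)ᵀ

Let N = A − (4)·I. We want v_3 with N^3 v_3 = 0 but N^2 v_3 ≠ 0; then v_{j-1} := N · v_j for j = 3, …, 2.

Pick v_3 = (0, 0, 1)ᵀ.
Then v_2 = N · v_3 = (-1, 0, 0)ᵀ.
Then v_1 = N · v_2 = (0, 1, 0)ᵀ.

Sanity check: (A − (4)·I) v_1 = (0, 0, 0)ᵀ = 0. ✓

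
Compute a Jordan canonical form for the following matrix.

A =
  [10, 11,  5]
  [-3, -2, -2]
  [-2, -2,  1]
J_3(3)

The characteristic polynomial is
  det(x·I − A) = x^3 - 9*x^2 + 27*x - 27 = (x - 3)^3

Eigenvalues and multiplicities (the geometric multiplicity of λ is n − rank(A − λI), which equals the number of Jordan blocks for λ):
  λ = 3: algebraic multiplicity = 3, geometric multiplicity = 1

Determining the block sizes for each eigenvalue:
  λ = 3: one block (gm = 1), so the single block has size am = 3 → block sizes [3]

Assembling the blocks gives a Jordan form
J =
  [3, 1, 0]
  [0, 3, 1]
  [0, 0, 3]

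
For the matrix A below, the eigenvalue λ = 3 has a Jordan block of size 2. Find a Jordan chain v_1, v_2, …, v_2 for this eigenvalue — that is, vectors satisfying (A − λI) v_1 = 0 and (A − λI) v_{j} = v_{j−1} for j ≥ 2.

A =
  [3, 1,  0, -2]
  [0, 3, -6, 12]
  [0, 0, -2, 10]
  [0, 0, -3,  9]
A Jordan chain for λ = 3 of length 2:
v_1 = (1, 0, 0, 0)ᵀ
v_2 = (0, 1, 0, 0)ᵀ

Let N = A − (3)·I. We want v_2 with N^2 v_2 = 0 but N^1 v_2 ≠ 0; then v_{j-1} := N · v_j for j = 2, …, 2.

Pick v_2 = (0, 1, 0, 0)ᵀ.
Then v_1 = N · v_2 = (1, 0, 0, 0)ᵀ.

Sanity check: (A − (3)·I) v_1 = (0, 0, 0, 0)ᵀ = 0. ✓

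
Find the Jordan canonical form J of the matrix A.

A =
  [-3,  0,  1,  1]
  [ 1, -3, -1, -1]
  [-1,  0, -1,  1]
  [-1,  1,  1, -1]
J_3(-2) ⊕ J_1(-2)

The characteristic polynomial is
  det(x·I − A) = x^4 + 8*x^3 + 24*x^2 + 32*x + 16 = (x + 2)^4

Eigenvalues and multiplicities (the geometric multiplicity of λ is n − rank(A − λI), which equals the number of Jordan blocks for λ):
  λ = -2: algebraic multiplicity = 4, geometric multiplicity = 2

Determining the block sizes for each eigenvalue:
  λ = -2: with am = 4 and gm = 2, the partition is not yet determined (e.g. several partitions of 4 into 2 parts exist). Let N = A − (-2)·I. Computing rank(N^1) = 2, rank(N^2) = 1, rank(N^3) = 0; the number of blocks of size ≥ j is rank(N^{j−1}) − rank(N^j), giving [2, 1, 1]. So we have 1 block(s) of size 3, 1 block(s) of size 1 → block sizes [3, 1]

Assembling the blocks gives a Jordan form
J =
  [-2,  1,  0,  0]
  [ 0, -2,  1,  0]
  [ 0,  0, -2,  0]
  [ 0,  0,  0, -2]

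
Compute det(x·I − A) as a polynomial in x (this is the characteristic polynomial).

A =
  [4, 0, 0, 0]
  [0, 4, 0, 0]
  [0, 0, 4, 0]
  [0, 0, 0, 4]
x^4 - 16*x^3 + 96*x^2 - 256*x + 256

Expanding det(x·I − A) (e.g. by cofactor expansion or by noting that A is similar to its Jordan form J, which has the same characteristic polynomial as A) gives
  χ_A(x) = x^4 - 16*x^3 + 96*x^2 - 256*x + 256
which factors as (x - 4)^4. The eigenvalues (with algebraic multiplicities) are λ = 4 with multiplicity 4.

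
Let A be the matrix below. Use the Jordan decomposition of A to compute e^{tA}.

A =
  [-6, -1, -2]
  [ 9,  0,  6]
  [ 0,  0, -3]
e^{tA} =
  [-3*t*exp(-3*t) + exp(-3*t), -t*exp(-3*t), -2*t*exp(-3*t)]
  [9*t*exp(-3*t), 3*t*exp(-3*t) + exp(-3*t), 6*t*exp(-3*t)]
  [0, 0, exp(-3*t)]

Strategy: write A = P · J · P⁻¹ where J is a Jordan canonical form, so e^{tA} = P · e^{tJ} · P⁻¹, and e^{tJ} can be computed block-by-block.

A has Jordan form
J =
  [-3,  1,  0]
  [ 0, -3,  0]
  [ 0,  0, -3]
(up to reordering of blocks).

Per-block formulas:
  For a 1×1 block at λ = -3: exp(t · [-3]) = [e^(-3t)].
  For a 2×2 Jordan block J_2(-3): exp(t · J_2(-3)) = e^(-3t)·(I + t·N), where N is the 2×2 nilpotent shift.

After assembling e^{tJ} and conjugating by P, we get:

e^{tA} =
  [-3*t*exp(-3*t) + exp(-3*t), -t*exp(-3*t), -2*t*exp(-3*t)]
  [9*t*exp(-3*t), 3*t*exp(-3*t) + exp(-3*t), 6*t*exp(-3*t)]
  [0, 0, exp(-3*t)]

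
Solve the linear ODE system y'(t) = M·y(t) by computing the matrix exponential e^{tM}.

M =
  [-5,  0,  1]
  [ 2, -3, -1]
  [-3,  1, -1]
e^{tM} =
  [t^2*exp(-3*t)/2 - 2*t*exp(-3*t) + exp(-3*t), t^2*exp(-3*t)/2, t*exp(-3*t)]
  [-t^2*exp(-3*t)/2 + 2*t*exp(-3*t), -t^2*exp(-3*t)/2 + exp(-3*t), -t*exp(-3*t)]
  [t^2*exp(-3*t) - 3*t*exp(-3*t), t^2*exp(-3*t) + t*exp(-3*t), 2*t*exp(-3*t) + exp(-3*t)]

Strategy: write M = P · J · P⁻¹ where J is a Jordan canonical form, so e^{tM} = P · e^{tJ} · P⁻¹, and e^{tJ} can be computed block-by-block.

M has Jordan form
J =
  [-3,  1,  0]
  [ 0, -3,  1]
  [ 0,  0, -3]
(up to reordering of blocks).

Per-block formulas:
  For a 3×3 Jordan block J_3(-3): exp(t · J_3(-3)) = e^(-3t)·(I + t·N + (t^2/2)·N^2), where N is the 3×3 nilpotent shift.

After assembling e^{tJ} and conjugating by P, we get:

e^{tM} =
  [t^2*exp(-3*t)/2 - 2*t*exp(-3*t) + exp(-3*t), t^2*exp(-3*t)/2, t*exp(-3*t)]
  [-t^2*exp(-3*t)/2 + 2*t*exp(-3*t), -t^2*exp(-3*t)/2 + exp(-3*t), -t*exp(-3*t)]
  [t^2*exp(-3*t) - 3*t*exp(-3*t), t^2*exp(-3*t) + t*exp(-3*t), 2*t*exp(-3*t) + exp(-3*t)]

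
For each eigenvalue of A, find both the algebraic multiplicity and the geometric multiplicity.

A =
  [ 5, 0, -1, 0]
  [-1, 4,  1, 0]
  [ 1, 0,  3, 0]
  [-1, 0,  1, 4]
λ = 4: alg = 4, geom = 3

Step 1 — factor the characteristic polynomial to read off the algebraic multiplicities:
  χ_A(x) = (x - 4)^4

Step 2 — compute geometric multiplicities via the rank-nullity identity g(λ) = n − rank(A − λI):
  rank(A − (4)·I) = 1, so dim ker(A − (4)·I) = n − 1 = 3

Summary:
  λ = 4: algebraic multiplicity = 4, geometric multiplicity = 3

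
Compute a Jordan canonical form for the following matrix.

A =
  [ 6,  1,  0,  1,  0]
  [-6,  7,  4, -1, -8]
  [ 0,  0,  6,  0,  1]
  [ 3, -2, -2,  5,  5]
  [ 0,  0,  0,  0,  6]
J_3(6) ⊕ J_2(6)

The characteristic polynomial is
  det(x·I − A) = x^5 - 30*x^4 + 360*x^3 - 2160*x^2 + 6480*x - 7776 = (x - 6)^5

Eigenvalues and multiplicities (the geometric multiplicity of λ is n − rank(A − λI), which equals the number of Jordan blocks for λ):
  λ = 6: algebraic multiplicity = 5, geometric multiplicity = 2

Determining the block sizes for each eigenvalue:
  λ = 6: with am = 5 and gm = 2, the partition is not yet determined (e.g. several partitions of 5 into 2 parts exist). Let N = A − (6)·I. Computing rank(N^1) = 3, rank(N^2) = 1, rank(N^3) = 0; the number of blocks of size ≥ j is rank(N^{j−1}) − rank(N^j), giving [2, 2, 1]. So we have 1 block(s) of size 3, 1 block(s) of size 2 → block sizes [3, 2]

Assembling the blocks gives a Jordan form
J =
  [6, 1, 0, 0, 0]
  [0, 6, 1, 0, 0]
  [0, 0, 6, 0, 0]
  [0, 0, 0, 6, 1]
  [0, 0, 0, 0, 6]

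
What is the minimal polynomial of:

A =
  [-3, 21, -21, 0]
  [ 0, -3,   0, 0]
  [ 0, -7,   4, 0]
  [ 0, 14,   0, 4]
x^2 - x - 12

The characteristic polynomial is χ_A(x) = (x - 4)^2*(x + 3)^2, so the eigenvalues are known. The minimal polynomial is
  m_A(x) = Π_λ (x − λ)^{k_λ}
where k_λ is the size of the *largest* Jordan block for λ (equivalently, the smallest k with (A − λI)^k v = 0 for every generalised eigenvector v of λ).

  λ = -3: largest Jordan block has size 1, contributing (x + 3)
  λ = 4: largest Jordan block has size 1, contributing (x − 4)

So m_A(x) = (x - 4)*(x + 3) = x^2 - x - 12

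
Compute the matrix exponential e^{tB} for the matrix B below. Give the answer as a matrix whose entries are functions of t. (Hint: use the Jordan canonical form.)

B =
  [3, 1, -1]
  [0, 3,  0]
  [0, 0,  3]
e^{tB} =
  [exp(3*t), t*exp(3*t), -t*exp(3*t)]
  [0, exp(3*t), 0]
  [0, 0, exp(3*t)]

Strategy: write B = P · J · P⁻¹ where J is a Jordan canonical form, so e^{tB} = P · e^{tJ} · P⁻¹, and e^{tJ} can be computed block-by-block.

B has Jordan form
J =
  [3, 1, 0]
  [0, 3, 0]
  [0, 0, 3]
(up to reordering of blocks).

Per-block formulas:
  For a 1×1 block at λ = 3: exp(t · [3]) = [e^(3t)].
  For a 2×2 Jordan block J_2(3): exp(t · J_2(3)) = e^(3t)·(I + t·N), where N is the 2×2 nilpotent shift.

After assembling e^{tJ} and conjugating by P, we get:

e^{tB} =
  [exp(3*t), t*exp(3*t), -t*exp(3*t)]
  [0, exp(3*t), 0]
  [0, 0, exp(3*t)]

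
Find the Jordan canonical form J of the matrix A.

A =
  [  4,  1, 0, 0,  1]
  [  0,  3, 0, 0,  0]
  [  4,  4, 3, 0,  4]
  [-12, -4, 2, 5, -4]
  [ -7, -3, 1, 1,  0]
J_3(3) ⊕ J_1(3) ⊕ J_1(3)

The characteristic polynomial is
  det(x·I − A) = x^5 - 15*x^4 + 90*x^3 - 270*x^2 + 405*x - 243 = (x - 3)^5

Eigenvalues and multiplicities (the geometric multiplicity of λ is n − rank(A − λI), which equals the number of Jordan blocks for λ):
  λ = 3: algebraic multiplicity = 5, geometric multiplicity = 3

Determining the block sizes for each eigenvalue:
  λ = 3: with am = 5 and gm = 3, the partition is not yet determined (e.g. several partitions of 5 into 3 parts exist). Let N = A − (3)·I. Computing rank(N^1) = 2, rank(N^2) = 1, rank(N^3) = 0; the number of blocks of size ≥ j is rank(N^{j−1}) − rank(N^j), giving [3, 1, 1]. So we have 1 block(s) of size 3, 2 block(s) of size 1 → block sizes [3, 1, 1]

Assembling the blocks gives a Jordan form
J =
  [3, 1, 0, 0, 0]
  [0, 3, 1, 0, 0]
  [0, 0, 3, 0, 0]
  [0, 0, 0, 3, 0]
  [0, 0, 0, 0, 3]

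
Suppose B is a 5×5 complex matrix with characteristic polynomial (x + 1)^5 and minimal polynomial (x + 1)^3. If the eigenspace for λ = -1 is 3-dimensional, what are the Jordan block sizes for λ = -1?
Block sizes for λ = -1: [3, 1, 1]

Step 1 — from the characteristic polynomial, algebraic multiplicity of λ = -1 is 5. From dim ker(B − (-1)·I) = 3, there are exactly 3 Jordan blocks for λ = -1.
Step 2 — from the minimal polynomial, the factor (x + 1)^3 tells us the largest block for λ = -1 has size 3.
Step 3 — with total size 5, 3 blocks, and largest block 3, the block sizes (in nonincreasing order) are [3, 1, 1].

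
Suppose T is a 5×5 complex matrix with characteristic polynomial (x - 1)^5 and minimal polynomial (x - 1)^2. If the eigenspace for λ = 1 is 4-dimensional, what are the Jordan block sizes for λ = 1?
Block sizes for λ = 1: [2, 1, 1, 1]

Step 1 — from the characteristic polynomial, algebraic multiplicity of λ = 1 is 5. From dim ker(T − (1)·I) = 4, there are exactly 4 Jordan blocks for λ = 1.
Step 2 — from the minimal polynomial, the factor (x − 1)^2 tells us the largest block for λ = 1 has size 2.
Step 3 — with total size 5, 4 blocks, and largest block 2, the block sizes (in nonincreasing order) are [2, 1, 1, 1].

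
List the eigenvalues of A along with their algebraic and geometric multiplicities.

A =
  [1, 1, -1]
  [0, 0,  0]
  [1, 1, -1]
λ = 0: alg = 3, geom = 2

Step 1 — factor the characteristic polynomial to read off the algebraic multiplicities:
  χ_A(x) = x^3

Step 2 — compute geometric multiplicities via the rank-nullity identity g(λ) = n − rank(A − λI):
  rank(A − (0)·I) = 1, so dim ker(A − (0)·I) = n − 1 = 2

Summary:
  λ = 0: algebraic multiplicity = 3, geometric multiplicity = 2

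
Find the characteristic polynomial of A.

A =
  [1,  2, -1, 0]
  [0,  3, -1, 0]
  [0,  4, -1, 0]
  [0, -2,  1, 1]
x^4 - 4*x^3 + 6*x^2 - 4*x + 1

Expanding det(x·I − A) (e.g. by cofactor expansion or by noting that A is similar to its Jordan form J, which has the same characteristic polynomial as A) gives
  χ_A(x) = x^4 - 4*x^3 + 6*x^2 - 4*x + 1
which factors as (x - 1)^4. The eigenvalues (with algebraic multiplicities) are λ = 1 with multiplicity 4.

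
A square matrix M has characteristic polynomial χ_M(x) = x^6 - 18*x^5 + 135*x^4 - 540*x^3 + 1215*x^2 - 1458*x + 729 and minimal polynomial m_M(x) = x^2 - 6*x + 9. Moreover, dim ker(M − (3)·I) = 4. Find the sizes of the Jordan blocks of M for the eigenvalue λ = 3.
Block sizes for λ = 3: [2, 2, 1, 1]

Step 1 — from the characteristic polynomial, algebraic multiplicity of λ = 3 is 6. From dim ker(M − (3)·I) = 4, there are exactly 4 Jordan blocks for λ = 3.
Step 2 — from the minimal polynomial, the factor (x − 3)^2 tells us the largest block for λ = 3 has size 2.
Step 3 — with total size 6, 4 blocks, and largest block 2, the block sizes (in nonincreasing order) are [2, 2, 1, 1].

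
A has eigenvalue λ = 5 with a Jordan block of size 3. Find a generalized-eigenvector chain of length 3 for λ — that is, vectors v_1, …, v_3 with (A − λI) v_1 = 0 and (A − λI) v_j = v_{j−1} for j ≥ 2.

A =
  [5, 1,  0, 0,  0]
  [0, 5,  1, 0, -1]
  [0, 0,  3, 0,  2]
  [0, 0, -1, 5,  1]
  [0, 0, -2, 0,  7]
A Jordan chain for λ = 5 of length 3:
v_1 = (1, 0, 0, 0, 0)ᵀ
v_2 = (0, 1, -2, -1, -2)ᵀ
v_3 = (0, 0, 1, 0, 0)ᵀ

Let N = A − (5)·I. We want v_3 with N^3 v_3 = 0 but N^2 v_3 ≠ 0; then v_{j-1} := N · v_j for j = 3, …, 2.

Pick v_3 = (0, 0, 1, 0, 0)ᵀ.
Then v_2 = N · v_3 = (0, 1, -2, -1, -2)ᵀ.
Then v_1 = N · v_2 = (1, 0, 0, 0, 0)ᵀ.

Sanity check: (A − (5)·I) v_1 = (0, 0, 0, 0, 0)ᵀ = 0. ✓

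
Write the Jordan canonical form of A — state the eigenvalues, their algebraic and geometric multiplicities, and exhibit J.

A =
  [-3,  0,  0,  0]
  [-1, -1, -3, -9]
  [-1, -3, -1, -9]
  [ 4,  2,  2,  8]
J_1(-3) ⊕ J_2(2) ⊕ J_1(2)

The characteristic polynomial is
  det(x·I − A) = x^4 - 3*x^3 - 6*x^2 + 28*x - 24 = (x - 2)^3*(x + 3)

Eigenvalues and multiplicities (the geometric multiplicity of λ is n − rank(A − λI), which equals the number of Jordan blocks for λ):
  λ = -3: algebraic multiplicity = 1, geometric multiplicity = 1
  λ = 2: algebraic multiplicity = 3, geometric multiplicity = 2

Determining the block sizes for each eigenvalue:
  λ = -3: one block (gm = 1), so the single block has size am = 1 → block sizes [1]
  λ = 2: 2 blocks summing to 3 forces exactly one block of size 2 and the rest size 1 → block sizes [2, 1]

Assembling the blocks gives a Jordan form
J =
  [-3, 0, 0, 0]
  [ 0, 2, 1, 0]
  [ 0, 0, 2, 0]
  [ 0, 0, 0, 2]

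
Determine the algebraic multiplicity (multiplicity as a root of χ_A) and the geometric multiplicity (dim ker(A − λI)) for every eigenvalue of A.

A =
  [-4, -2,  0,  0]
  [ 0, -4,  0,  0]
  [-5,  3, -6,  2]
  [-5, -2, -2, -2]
λ = -4: alg = 4, geom = 2

Step 1 — factor the characteristic polynomial to read off the algebraic multiplicities:
  χ_A(x) = (x + 4)^4

Step 2 — compute geometric multiplicities via the rank-nullity identity g(λ) = n − rank(A − λI):
  rank(A − (-4)·I) = 2, so dim ker(A − (-4)·I) = n − 2 = 2

Summary:
  λ = -4: algebraic multiplicity = 4, geometric multiplicity = 2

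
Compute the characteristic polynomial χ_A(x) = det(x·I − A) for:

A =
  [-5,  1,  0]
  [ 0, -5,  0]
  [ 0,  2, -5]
x^3 + 15*x^2 + 75*x + 125

Expanding det(x·I − A) (e.g. by cofactor expansion or by noting that A is similar to its Jordan form J, which has the same characteristic polynomial as A) gives
  χ_A(x) = x^3 + 15*x^2 + 75*x + 125
which factors as (x + 5)^3. The eigenvalues (with algebraic multiplicities) are λ = -5 with multiplicity 3.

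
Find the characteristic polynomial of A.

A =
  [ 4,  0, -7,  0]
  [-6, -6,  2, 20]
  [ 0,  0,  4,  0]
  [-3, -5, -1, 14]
x^4 - 16*x^3 + 96*x^2 - 256*x + 256

Expanding det(x·I − A) (e.g. by cofactor expansion or by noting that A is similar to its Jordan form J, which has the same characteristic polynomial as A) gives
  χ_A(x) = x^4 - 16*x^3 + 96*x^2 - 256*x + 256
which factors as (x - 4)^4. The eigenvalues (with algebraic multiplicities) are λ = 4 with multiplicity 4.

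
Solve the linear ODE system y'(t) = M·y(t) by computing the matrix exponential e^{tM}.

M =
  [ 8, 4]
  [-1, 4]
e^{tM} =
  [2*t*exp(6*t) + exp(6*t), 4*t*exp(6*t)]
  [-t*exp(6*t), -2*t*exp(6*t) + exp(6*t)]

Strategy: write M = P · J · P⁻¹ where J is a Jordan canonical form, so e^{tM} = P · e^{tJ} · P⁻¹, and e^{tJ} can be computed block-by-block.

M has Jordan form
J =
  [6, 1]
  [0, 6]
(up to reordering of blocks).

Per-block formulas:
  For a 2×2 Jordan block J_2(6): exp(t · J_2(6)) = e^(6t)·(I + t·N), where N is the 2×2 nilpotent shift.

After assembling e^{tJ} and conjugating by P, we get:

e^{tM} =
  [2*t*exp(6*t) + exp(6*t), 4*t*exp(6*t)]
  [-t*exp(6*t), -2*t*exp(6*t) + exp(6*t)]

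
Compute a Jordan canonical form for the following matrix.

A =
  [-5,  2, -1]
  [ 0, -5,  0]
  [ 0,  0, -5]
J_2(-5) ⊕ J_1(-5)

The characteristic polynomial is
  det(x·I − A) = x^3 + 15*x^2 + 75*x + 125 = (x + 5)^3

Eigenvalues and multiplicities (the geometric multiplicity of λ is n − rank(A − λI), which equals the number of Jordan blocks for λ):
  λ = -5: algebraic multiplicity = 3, geometric multiplicity = 2

Determining the block sizes for each eigenvalue:
  λ = -5: 2 blocks summing to 3 forces exactly one block of size 2 and the rest size 1 → block sizes [2, 1]

Assembling the blocks gives a Jordan form
J =
  [-5,  1,  0]
  [ 0, -5,  0]
  [ 0,  0, -5]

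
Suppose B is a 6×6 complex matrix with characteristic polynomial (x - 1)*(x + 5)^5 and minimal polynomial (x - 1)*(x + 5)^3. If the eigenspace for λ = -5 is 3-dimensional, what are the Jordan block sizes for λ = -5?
Block sizes for λ = -5: [3, 1, 1]

Step 1 — from the characteristic polynomial, algebraic multiplicity of λ = -5 is 5. From dim ker(B − (-5)·I) = 3, there are exactly 3 Jordan blocks for λ = -5.
Step 2 — from the minimal polynomial, the factor (x + 5)^3 tells us the largest block for λ = -5 has size 3.
Step 3 — with total size 5, 3 blocks, and largest block 3, the block sizes (in nonincreasing order) are [3, 1, 1].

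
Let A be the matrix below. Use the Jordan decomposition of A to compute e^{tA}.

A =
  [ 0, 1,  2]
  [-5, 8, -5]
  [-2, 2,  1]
e^{tA} =
  [-3*t*exp(3*t) + exp(3*t), 3*t^2*exp(3*t) + t*exp(3*t), -15*t^2*exp(3*t)/2 + 2*t*exp(3*t)]
  [-5*t*exp(3*t), 5*t^2*exp(3*t) + 5*t*exp(3*t) + exp(3*t), -25*t^2*exp(3*t)/2 - 5*t*exp(3*t)]
  [-2*t*exp(3*t), 2*t^2*exp(3*t) + 2*t*exp(3*t), -5*t^2*exp(3*t) - 2*t*exp(3*t) + exp(3*t)]

Strategy: write A = P · J · P⁻¹ where J is a Jordan canonical form, so e^{tA} = P · e^{tJ} · P⁻¹, and e^{tJ} can be computed block-by-block.

A has Jordan form
J =
  [3, 1, 0]
  [0, 3, 1]
  [0, 0, 3]
(up to reordering of blocks).

Per-block formulas:
  For a 3×3 Jordan block J_3(3): exp(t · J_3(3)) = e^(3t)·(I + t·N + (t^2/2)·N^2), where N is the 3×3 nilpotent shift.

After assembling e^{tJ} and conjugating by P, we get:

e^{tA} =
  [-3*t*exp(3*t) + exp(3*t), 3*t^2*exp(3*t) + t*exp(3*t), -15*t^2*exp(3*t)/2 + 2*t*exp(3*t)]
  [-5*t*exp(3*t), 5*t^2*exp(3*t) + 5*t*exp(3*t) + exp(3*t), -25*t^2*exp(3*t)/2 - 5*t*exp(3*t)]
  [-2*t*exp(3*t), 2*t^2*exp(3*t) + 2*t*exp(3*t), -5*t^2*exp(3*t) - 2*t*exp(3*t) + exp(3*t)]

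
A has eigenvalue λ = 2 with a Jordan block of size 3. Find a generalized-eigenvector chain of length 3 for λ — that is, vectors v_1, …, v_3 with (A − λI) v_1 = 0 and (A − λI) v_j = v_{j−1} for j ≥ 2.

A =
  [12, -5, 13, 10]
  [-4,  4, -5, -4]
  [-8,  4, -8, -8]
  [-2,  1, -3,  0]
A Jordan chain for λ = 2 of length 3:
v_1 = (-4, 0, 0, 4)ᵀ
v_2 = (10, -4, -8, -2)ᵀ
v_3 = (1, 0, 0, 0)ᵀ

Let N = A − (2)·I. We want v_3 with N^3 v_3 = 0 but N^2 v_3 ≠ 0; then v_{j-1} := N · v_j for j = 3, …, 2.

Pick v_3 = (1, 0, 0, 0)ᵀ.
Then v_2 = N · v_3 = (10, -4, -8, -2)ᵀ.
Then v_1 = N · v_2 = (-4, 0, 0, 4)ᵀ.

Sanity check: (A − (2)·I) v_1 = (0, 0, 0, 0)ᵀ = 0. ✓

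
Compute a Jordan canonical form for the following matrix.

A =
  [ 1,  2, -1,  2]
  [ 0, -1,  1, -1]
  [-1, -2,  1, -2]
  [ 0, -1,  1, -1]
J_3(0) ⊕ J_1(0)

The characteristic polynomial is
  det(x·I − A) = x^4

Eigenvalues and multiplicities (the geometric multiplicity of λ is n − rank(A − λI), which equals the number of Jordan blocks for λ):
  λ = 0: algebraic multiplicity = 4, geometric multiplicity = 2

Determining the block sizes for each eigenvalue:
  λ = 0: with am = 4 and gm = 2, the partition is not yet determined (e.g. several partitions of 4 into 2 parts exist). Let N = A − (0)·I. Computing rank(N^1) = 2, rank(N^2) = 1, rank(N^3) = 0; the number of blocks of size ≥ j is rank(N^{j−1}) − rank(N^j), giving [2, 1, 1]. So we have 1 block(s) of size 3, 1 block(s) of size 1 → block sizes [3, 1]

Assembling the blocks gives a Jordan form
J =
  [0, 1, 0, 0]
  [0, 0, 1, 0]
  [0, 0, 0, 0]
  [0, 0, 0, 0]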